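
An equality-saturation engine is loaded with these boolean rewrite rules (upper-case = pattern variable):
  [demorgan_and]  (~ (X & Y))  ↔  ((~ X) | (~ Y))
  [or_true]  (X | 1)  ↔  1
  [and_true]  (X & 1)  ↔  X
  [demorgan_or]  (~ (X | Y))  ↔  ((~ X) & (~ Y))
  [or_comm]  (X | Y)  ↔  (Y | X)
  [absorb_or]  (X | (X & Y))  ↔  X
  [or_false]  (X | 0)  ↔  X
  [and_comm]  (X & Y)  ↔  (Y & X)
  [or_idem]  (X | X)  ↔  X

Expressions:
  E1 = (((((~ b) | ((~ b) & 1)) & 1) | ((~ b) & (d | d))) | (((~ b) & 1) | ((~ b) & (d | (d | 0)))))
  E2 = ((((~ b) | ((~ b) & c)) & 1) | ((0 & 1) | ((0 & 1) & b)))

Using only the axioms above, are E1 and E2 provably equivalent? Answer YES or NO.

(1) ((~ b) | ((~ b) & 1))  =[absorb_or →]=  (~ b)    ⊢ ((((~ b) & 1) | ((~ b) & (d | d))) | (((~ b) & 1) | ((~ b) & (d | (d | 0)))))
(2) (d | 0)  =[or_false →]=  d    ⊢ ((((~ b) & 1) | ((~ b) & (d | d))) | (((~ b) & 1) | ((~ b) & (d | d))))
(3) ((((~ b) & 1) | ((~ b) & (d | d))) | (((~ b) & 1) | ((~ b) & (d | d))))  =[or_idem →]=  (((~ b) & 1) | ((~ b) & (d | d)))
(4) ((~ b) & 1)  =[and_true →]=  (~ b)    ⊢ ((~ b) | ((~ b) & (d | d)))
(5) (d | d)  =[or_idem →]=  d    ⊢ ((~ b) | ((~ b) & d))
(6) ((~ b) | ((~ b) & d))  =[absorb_or →]=  (~ b)
(7) (~ b)  =[absorb_or ←]=  ((~ b) | ((~ b) & c))
(8) ((~ b) | ((~ b) & c))  =[or_false ←]=  (((~ b) | ((~ b) & c)) | 0)
(9) 0  =[and_true ←]=  (0 & 1)    ⊢ (((~ b) | ((~ b) & c)) | (0 & 1))
(10) (0 & 1)  =[absorb_or ←]=  ((0 & 1) | ((0 & 1) & b))    ⊢ (((~ b) | ((~ b) & c)) | ((0 & 1) | ((0 & 1) & b)))
(11) ((~ b) | ((~ b) & c))  =[and_true ←]=  (((~ b) | ((~ b) & c)) & 1)    ⊢ E2

YES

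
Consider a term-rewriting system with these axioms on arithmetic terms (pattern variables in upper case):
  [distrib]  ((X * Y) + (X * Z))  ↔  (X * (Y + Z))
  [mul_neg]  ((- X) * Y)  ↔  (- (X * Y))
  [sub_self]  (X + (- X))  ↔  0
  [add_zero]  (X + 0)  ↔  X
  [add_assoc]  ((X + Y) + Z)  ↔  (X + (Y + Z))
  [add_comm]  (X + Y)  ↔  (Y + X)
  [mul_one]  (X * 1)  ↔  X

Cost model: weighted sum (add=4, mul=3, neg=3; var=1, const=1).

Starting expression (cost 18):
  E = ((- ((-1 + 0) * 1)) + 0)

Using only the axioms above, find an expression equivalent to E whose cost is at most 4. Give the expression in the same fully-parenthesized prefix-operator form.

(- -1)   [cost 4]

step 1: add_zero (→) rewrites (-1 + 0) into -1, now ((- (-1 * 1)) + 0)
step 2: mul_one (→) rewrites (-1 * 1) into -1, now ((- -1) + 0)
step 3: add_zero (→) rewrites ((- -1) + 0) into (- -1), reaching cost 4 (bound 4)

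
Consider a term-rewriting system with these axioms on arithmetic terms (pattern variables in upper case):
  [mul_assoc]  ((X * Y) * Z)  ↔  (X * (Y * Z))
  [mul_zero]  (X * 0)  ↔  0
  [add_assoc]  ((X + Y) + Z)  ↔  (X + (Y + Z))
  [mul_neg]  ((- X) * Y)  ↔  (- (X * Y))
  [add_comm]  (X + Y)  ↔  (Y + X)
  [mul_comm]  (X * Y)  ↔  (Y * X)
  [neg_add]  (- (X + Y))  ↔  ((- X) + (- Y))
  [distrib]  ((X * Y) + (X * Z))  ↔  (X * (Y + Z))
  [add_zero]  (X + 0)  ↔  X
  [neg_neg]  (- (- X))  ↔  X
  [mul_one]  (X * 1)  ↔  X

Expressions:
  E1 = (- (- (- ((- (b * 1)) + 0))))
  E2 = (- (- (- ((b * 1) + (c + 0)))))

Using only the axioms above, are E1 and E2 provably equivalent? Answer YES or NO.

The axioms are sound identities: if E1 ↔* E2 then E1 and E2 evaluate identically under any assignment.
Under b=0, c=1: E1 evaluates to 0, E2 to -1. Distinct ⇒ no rewrite sequence connects them.

NO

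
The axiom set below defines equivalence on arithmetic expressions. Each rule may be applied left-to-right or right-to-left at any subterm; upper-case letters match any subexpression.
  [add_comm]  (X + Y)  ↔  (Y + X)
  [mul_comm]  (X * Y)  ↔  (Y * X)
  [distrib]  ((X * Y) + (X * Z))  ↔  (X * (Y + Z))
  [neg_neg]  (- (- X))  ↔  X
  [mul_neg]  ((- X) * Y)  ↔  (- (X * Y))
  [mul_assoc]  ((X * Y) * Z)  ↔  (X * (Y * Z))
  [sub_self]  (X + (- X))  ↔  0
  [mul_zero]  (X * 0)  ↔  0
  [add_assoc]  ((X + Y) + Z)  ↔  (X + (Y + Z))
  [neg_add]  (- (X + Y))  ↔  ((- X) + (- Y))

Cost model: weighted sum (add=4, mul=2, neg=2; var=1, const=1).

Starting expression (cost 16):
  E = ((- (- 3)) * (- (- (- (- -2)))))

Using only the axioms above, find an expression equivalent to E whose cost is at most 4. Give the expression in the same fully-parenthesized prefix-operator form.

step 1: neg_neg (→) rewrites (- (- 3)) into 3, now (3 * (- (- (- (- -2)))))
step 2: neg_neg (→) rewrites (- (- -2)) into -2, now (3 * (- (- -2)))
step 3: neg_neg (→) rewrites (- (- -2)) into -2, reaching cost 4 (bound 4)

(3 * -2)   [cost 4]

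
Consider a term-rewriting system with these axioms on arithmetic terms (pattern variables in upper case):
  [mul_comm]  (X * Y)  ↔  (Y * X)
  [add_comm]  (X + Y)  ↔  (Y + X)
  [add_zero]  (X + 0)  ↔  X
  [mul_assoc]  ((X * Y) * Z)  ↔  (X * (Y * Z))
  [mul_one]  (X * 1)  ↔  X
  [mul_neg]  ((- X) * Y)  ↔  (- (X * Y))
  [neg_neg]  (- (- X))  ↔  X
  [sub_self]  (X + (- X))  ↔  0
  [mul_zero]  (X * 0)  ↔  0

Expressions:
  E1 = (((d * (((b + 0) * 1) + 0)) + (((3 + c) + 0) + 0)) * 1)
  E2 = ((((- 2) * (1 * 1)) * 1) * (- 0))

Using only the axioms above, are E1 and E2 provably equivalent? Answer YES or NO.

Every axiom is a valid identity, so a rewrite proof would force E1 and E2 to agree under every assignment.
At b=0, c=0, d=0: E1 = 3 but E2 = 0; they differ, so no derivation exists.

NO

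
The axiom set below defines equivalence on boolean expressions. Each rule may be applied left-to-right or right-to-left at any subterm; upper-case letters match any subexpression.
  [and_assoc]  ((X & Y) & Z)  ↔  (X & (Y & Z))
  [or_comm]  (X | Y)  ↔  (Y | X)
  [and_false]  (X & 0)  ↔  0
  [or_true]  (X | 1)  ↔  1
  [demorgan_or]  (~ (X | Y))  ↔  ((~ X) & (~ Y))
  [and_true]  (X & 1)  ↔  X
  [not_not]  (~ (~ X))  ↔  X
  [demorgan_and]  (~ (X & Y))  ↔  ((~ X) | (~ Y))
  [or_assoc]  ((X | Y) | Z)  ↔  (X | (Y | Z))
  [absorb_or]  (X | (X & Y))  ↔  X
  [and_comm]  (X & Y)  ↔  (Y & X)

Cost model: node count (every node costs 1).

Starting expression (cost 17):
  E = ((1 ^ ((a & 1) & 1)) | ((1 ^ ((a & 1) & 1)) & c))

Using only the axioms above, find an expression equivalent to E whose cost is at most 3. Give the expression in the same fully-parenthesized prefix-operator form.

step 1: absorb_or (→) rewrites ((1 ^ ((a & 1) & 1)) | ((1 ^ ((a & 1) & 1)) & c)) into (1 ^ ((a & 1) & 1))
step 2: and_true (→) rewrites (a & 1) into a, now (1 ^ (a & 1))
step 3: and_true (→) rewrites (a & 1) into a, reaching cost 3 (bound 3)

(1 ^ a)   [cost 3]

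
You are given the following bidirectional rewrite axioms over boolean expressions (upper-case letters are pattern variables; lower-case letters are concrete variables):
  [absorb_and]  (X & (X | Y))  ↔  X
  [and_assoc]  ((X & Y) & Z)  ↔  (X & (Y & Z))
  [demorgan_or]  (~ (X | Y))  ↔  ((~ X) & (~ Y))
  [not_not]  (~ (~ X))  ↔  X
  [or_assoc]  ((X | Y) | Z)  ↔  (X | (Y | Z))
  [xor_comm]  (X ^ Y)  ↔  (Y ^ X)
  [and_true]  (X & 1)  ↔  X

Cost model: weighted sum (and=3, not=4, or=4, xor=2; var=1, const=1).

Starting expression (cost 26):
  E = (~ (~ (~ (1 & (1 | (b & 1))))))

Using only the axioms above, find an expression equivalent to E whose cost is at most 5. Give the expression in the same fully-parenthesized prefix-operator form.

(~ 1)   [cost 5]

step 1: not_not (→) rewrites (~ (~ (1 & (1 | (b & 1))))) into (1 & (1 | (b & 1))), now (~ (1 & (1 | (b & 1))))
step 2: and_true (→) rewrites (b & 1) into b, now (~ (1 & (1 | b)))
step 3: absorb_and (→) rewrites (1 & (1 | b)) into 1, reaching cost 5 (bound 5)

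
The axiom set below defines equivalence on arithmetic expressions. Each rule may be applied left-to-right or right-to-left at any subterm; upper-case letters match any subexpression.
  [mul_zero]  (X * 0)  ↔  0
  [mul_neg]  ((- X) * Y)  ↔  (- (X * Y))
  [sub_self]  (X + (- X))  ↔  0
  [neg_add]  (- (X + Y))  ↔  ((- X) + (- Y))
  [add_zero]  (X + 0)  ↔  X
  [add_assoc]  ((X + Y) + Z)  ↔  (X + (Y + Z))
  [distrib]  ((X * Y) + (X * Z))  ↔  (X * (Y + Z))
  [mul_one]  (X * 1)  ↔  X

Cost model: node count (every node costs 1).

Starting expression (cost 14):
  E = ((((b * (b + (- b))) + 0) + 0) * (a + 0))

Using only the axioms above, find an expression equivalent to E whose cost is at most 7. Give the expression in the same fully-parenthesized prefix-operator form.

step 1: add_zero (→) rewrites (((b * (b + (- b))) + 0) + 0) into ((b * (b + (- b))) + 0), now (((b * (b + (- b))) + 0) * (a + 0))
step 2: sub_self (→) rewrites (b + (- b)) into 0, now (((b * 0) + 0) * (a + 0))
step 3: add_zero (→) rewrites ((b * 0) + 0) into (b * 0), reaching cost 7 (bound 7)

((b * 0) * (a + 0))   [cost 7]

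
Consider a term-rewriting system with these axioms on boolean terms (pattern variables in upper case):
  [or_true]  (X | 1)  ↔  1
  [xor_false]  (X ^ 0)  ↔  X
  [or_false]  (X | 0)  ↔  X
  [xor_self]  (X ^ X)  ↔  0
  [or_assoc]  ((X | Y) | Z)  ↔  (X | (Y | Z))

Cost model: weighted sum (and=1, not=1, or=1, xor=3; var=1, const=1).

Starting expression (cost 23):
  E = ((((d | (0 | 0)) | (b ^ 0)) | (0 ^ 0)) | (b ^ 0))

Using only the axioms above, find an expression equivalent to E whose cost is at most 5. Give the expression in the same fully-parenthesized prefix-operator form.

((d | b) | b)   [cost 5]

1. [or_false →] (0 | 0)  →  0;  E = ((((d | 0) | (b ^ 0)) | (0 ^ 0)) | (b ^ 0))
2. [xor_false →] (0 ^ 0)  →  0;  E = ((((d | 0) | (b ^ 0)) | 0) | (b ^ 0))
3. [xor_false →] (b ^ 0)  →  b;  E = ((((d | 0) | b) | 0) | (b ^ 0))
4. [xor_false →] (b ^ 0)  →  b;  E = ((((d | 0) | b) | 0) | b)
5. [or_false →] (((d | 0) | b) | 0)  →  ((d | 0) | b);  E = (((d | 0) | b) | b)
6. [or_false →] (d | 0)  →  d;  cost 5 ≤ 5, done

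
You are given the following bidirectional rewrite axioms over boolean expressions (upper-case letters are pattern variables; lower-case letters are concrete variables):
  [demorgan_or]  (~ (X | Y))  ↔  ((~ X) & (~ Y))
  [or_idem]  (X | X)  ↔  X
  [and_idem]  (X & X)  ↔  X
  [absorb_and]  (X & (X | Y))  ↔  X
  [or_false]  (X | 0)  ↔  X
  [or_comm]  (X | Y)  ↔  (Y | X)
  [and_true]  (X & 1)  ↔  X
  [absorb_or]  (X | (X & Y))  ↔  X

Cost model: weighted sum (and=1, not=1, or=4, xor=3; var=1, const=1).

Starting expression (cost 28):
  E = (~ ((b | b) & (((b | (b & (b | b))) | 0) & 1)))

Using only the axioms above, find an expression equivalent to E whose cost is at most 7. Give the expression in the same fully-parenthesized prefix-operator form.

step 1: and_true (→) rewrites (((b | (b & (b | b))) | 0) & 1) into ((b | (b & (b | b))) | 0), now (~ ((b | b) & ((b | (b & (b | b))) | 0)))
step 2: absorb_and (→) rewrites (b & (b | b)) into b, now (~ ((b | b) & ((b | b) | 0)))
step 3: absorb_and (→) rewrites ((b | b) & ((b | b) | 0)) into (b | b), reaching cost 7 (bound 7)

(~ (b | b))   [cost 7]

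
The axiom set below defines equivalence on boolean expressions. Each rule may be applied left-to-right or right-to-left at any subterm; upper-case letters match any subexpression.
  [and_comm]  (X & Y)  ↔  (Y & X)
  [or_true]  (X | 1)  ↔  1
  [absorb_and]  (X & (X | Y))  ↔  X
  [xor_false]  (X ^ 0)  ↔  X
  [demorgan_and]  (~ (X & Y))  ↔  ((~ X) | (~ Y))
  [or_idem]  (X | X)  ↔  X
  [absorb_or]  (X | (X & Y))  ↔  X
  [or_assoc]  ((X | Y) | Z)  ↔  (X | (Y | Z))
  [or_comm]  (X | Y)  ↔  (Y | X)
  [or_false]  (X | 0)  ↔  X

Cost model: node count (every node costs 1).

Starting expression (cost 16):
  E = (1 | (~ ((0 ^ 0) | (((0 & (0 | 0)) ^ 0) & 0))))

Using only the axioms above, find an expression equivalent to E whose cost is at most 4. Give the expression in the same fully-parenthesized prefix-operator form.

1. [absorb_and →] (0 & (0 | 0))  →  0;  E = (1 | (~ ((0 ^ 0) | ((0 ^ 0) & 0))))
2. [absorb_or →] ((0 ^ 0) | ((0 ^ 0) & 0))  →  (0 ^ 0);  E = (1 | (~ (0 ^ 0)))
3. [xor_false →] (0 ^ 0)  →  0;  cost 4 ≤ 4, done

(1 | (~ 0))   [cost 4]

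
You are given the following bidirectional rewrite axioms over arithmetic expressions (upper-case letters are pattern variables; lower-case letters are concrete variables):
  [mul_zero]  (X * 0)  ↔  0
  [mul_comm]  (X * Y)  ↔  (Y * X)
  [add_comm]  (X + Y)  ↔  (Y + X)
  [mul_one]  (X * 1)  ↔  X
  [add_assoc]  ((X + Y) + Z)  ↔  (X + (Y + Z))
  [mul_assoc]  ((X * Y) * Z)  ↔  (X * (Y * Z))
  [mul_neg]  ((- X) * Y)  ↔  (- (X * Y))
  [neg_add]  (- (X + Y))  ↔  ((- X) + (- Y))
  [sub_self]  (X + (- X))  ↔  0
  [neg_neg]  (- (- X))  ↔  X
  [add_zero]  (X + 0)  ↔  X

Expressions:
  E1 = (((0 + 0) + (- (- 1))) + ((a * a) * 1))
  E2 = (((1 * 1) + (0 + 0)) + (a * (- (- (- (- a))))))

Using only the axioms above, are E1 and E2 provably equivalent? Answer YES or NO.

(1) ((a * a) * 1)  =[mul_one →]=  (a * a)    ⊢ (((0 + 0) + (- (- 1))) + (a * a))
(2) (- (- 1))  =[neg_neg →]=  1    ⊢ (((0 + 0) + 1) + (a * a))
(3) (0 + 0)  =[add_zero →]=  0    ⊢ ((0 + 1) + (a * a))
(4) 1  =[mul_one ←]=  (1 * 1)    ⊢ ((0 + (1 * 1)) + (a * a))
(5) a  =[neg_neg ←]=  (- (- a))    ⊢ ((0 + (1 * 1)) + (a * (- (- a))))
(6) (0 + (1 * 1))  =[add_comm →]=  ((1 * 1) + 0)    ⊢ (((1 * 1) + 0) + (a * (- (- a))))
(7) 0  =[add_zero ←]=  (0 + 0)    ⊢ (((1 * 1) + (0 + 0)) + (a * (- (- a))))
(8) (- (- a))  =[neg_neg ←]=  (- (- (- (- a))))    ⊢ E2

YES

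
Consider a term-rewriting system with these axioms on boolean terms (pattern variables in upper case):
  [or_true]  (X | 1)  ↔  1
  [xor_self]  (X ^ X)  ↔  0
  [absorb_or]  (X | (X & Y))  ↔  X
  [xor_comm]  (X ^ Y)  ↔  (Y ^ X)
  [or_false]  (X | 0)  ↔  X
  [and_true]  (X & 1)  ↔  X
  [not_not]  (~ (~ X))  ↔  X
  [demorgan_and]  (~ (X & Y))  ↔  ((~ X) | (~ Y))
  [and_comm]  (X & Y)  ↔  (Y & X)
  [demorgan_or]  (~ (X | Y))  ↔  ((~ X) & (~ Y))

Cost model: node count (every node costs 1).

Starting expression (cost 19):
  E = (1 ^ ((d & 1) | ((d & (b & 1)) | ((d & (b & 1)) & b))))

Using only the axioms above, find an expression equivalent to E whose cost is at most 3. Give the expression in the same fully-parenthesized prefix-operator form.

(1) ((d & (b & 1)) | ((d & (b & 1)) & b))  =[absorb_or →]=  (d & (b & 1))    ⊢ (1 ^ ((d & 1) | (d & (b & 1))))
(2) (b & 1)  =[and_true →]=  b    ⊢ (1 ^ ((d & 1) | (d & b)))
(3) (1 ^ ((d & 1) | (d & b)))  =[xor_comm →]=  (((d & 1) | (d & b)) ^ 1)
(4) (d & 1)  =[and_true →]=  d    ⊢ ((d | (d & b)) ^ 1)
(5) (d | (d & b))  =[absorb_or →]=  d    ⊢ cost 3, within 3

(d ^ 1)   [cost 3]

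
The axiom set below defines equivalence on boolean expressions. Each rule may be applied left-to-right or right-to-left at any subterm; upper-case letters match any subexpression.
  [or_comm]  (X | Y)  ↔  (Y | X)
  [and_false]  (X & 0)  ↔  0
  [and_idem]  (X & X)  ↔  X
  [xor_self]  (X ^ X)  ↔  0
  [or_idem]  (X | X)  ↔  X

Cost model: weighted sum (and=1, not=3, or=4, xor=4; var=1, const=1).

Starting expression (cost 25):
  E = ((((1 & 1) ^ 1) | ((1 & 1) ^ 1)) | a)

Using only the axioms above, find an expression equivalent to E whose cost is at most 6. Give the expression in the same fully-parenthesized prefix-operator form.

(0 | a)   [cost 6]

1. [or_idem →] (((1 & 1) ^ 1) | ((1 & 1) ^ 1))  →  ((1 & 1) ^ 1);  E = (((1 & 1) ^ 1) | a)
2. [and_idem →] (1 & 1)  →  1;  E = ((1 ^ 1) | a)
3. [xor_self →] (1 ^ 1)  →  0;  cost 6 ≤ 6, done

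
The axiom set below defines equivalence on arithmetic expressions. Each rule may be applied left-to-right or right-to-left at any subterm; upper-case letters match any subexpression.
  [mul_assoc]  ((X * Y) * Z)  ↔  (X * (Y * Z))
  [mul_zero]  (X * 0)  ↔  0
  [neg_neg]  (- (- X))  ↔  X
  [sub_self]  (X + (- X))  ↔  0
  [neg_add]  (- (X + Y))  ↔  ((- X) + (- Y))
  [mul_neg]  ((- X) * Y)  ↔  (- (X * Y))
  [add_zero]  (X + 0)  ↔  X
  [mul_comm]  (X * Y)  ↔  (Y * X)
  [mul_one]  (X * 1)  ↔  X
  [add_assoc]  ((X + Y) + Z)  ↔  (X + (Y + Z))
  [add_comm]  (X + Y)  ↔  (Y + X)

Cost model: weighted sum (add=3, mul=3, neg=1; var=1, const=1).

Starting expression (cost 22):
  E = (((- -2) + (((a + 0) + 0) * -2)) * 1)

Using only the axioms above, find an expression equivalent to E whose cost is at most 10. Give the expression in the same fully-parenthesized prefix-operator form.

step 1: add_zero (→) rewrites ((a + 0) + 0) into (a + 0), now (((- -2) + ((a + 0) * -2)) * 1)
step 2: mul_one (→) rewrites (((- -2) + ((a + 0) * -2)) * 1) into ((- -2) + ((a + 0) * -2))
step 3: add_zero (→) rewrites (a + 0) into a, reaching cost 10 (bound 10)

((- -2) + (a * -2))   [cost 10]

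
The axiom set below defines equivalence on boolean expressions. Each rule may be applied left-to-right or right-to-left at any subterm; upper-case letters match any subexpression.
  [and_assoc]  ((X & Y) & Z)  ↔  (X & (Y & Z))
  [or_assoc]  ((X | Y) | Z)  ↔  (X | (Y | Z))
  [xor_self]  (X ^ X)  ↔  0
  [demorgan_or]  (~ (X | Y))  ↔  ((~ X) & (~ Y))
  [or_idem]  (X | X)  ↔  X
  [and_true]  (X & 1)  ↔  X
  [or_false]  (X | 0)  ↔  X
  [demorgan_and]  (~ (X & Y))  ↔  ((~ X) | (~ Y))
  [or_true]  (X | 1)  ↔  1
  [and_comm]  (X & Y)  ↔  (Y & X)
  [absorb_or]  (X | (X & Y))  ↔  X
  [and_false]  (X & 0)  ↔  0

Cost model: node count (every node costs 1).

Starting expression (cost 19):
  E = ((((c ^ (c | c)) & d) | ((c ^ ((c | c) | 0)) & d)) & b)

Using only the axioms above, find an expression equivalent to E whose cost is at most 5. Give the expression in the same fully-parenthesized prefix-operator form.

step 1: or_false (→) rewrites ((c | c) | 0) into (c | c), now ((((c ^ (c | c)) & d) | ((c ^ (c | c)) & d)) & b)
step 2: or_idem (→) rewrites (((c ^ (c | c)) & d) | ((c ^ (c | c)) & d)) into ((c ^ (c | c)) & d), now (((c ^ (c | c)) & d) & b)
step 3: or_idem (→) rewrites (c | c) into c, now (((c ^ c) & d) & b)
step 4: xor_self (→) rewrites (c ^ c) into 0, reaching cost 5 (bound 5)

((0 & d) & b)   [cost 5]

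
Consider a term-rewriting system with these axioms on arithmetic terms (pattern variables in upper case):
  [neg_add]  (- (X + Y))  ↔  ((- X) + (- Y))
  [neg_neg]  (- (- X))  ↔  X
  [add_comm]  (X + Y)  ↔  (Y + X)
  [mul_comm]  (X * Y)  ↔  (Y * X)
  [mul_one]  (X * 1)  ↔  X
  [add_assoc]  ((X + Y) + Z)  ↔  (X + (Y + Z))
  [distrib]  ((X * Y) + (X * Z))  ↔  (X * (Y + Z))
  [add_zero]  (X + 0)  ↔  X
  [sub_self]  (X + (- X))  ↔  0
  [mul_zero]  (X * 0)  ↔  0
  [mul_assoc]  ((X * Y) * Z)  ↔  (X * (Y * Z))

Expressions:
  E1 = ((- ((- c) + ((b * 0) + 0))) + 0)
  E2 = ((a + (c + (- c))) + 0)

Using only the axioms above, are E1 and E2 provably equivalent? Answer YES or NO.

Every axiom is a valid identity, so a rewrite proof would force E1 and E2 to agree under every assignment.
At a=0, b=0, c=1: E1 = 1 but E2 = 0; they differ, so no derivation exists.

NO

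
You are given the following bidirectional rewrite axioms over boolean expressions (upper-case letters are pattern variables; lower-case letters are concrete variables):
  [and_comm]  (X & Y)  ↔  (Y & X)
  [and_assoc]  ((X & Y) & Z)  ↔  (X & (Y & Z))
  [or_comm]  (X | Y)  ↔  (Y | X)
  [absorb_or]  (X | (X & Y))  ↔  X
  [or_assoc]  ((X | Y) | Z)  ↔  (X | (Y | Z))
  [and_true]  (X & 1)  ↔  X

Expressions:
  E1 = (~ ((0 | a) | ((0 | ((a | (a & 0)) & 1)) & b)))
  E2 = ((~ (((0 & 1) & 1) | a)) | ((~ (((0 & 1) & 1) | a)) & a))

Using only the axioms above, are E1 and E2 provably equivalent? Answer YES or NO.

(1) (a | (a & 0))  =[absorb_or →]=  a    ⊢ (~ ((0 | a) | ((0 | (a & 1)) & b)))
(2) (a & 1)  =[and_true →]=  a    ⊢ (~ ((0 | a) | ((0 | a) & b)))
(3) ((0 | a) | ((0 | a) & b))  =[absorb_or →]=  (0 | a)    ⊢ (~ (0 | a))
(4) 0  =[and_true ←]=  (0 & 1)    ⊢ (~ ((0 & 1) | a))
(5) 0  =[and_true ←]=  (0 & 1)    ⊢ (~ (((0 & 1) & 1) | a))
(6) (~ (((0 & 1) & 1) | a))  =[absorb_or ←]=  ((~ (((0 & 1) & 1) | a)) | ((~ (((0 & 1) & 1) | a)) & a))    ⊢ E2

YES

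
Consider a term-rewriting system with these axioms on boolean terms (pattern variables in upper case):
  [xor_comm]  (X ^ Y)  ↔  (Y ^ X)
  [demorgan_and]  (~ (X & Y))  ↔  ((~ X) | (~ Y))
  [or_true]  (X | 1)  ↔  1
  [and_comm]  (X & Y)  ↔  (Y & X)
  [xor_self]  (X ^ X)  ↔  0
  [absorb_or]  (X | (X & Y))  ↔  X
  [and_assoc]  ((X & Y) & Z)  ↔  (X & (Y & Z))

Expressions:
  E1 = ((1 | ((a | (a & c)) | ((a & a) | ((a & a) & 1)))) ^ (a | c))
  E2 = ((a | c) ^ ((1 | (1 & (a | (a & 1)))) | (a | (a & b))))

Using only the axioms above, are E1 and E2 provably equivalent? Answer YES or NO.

1. [absorb_or →] ((a & a) | ((a & a) & 1))  →  (a & a);  E1 = ((1 | ((a | (a & c)) | (a & a))) ^ (a | c))
2. [absorb_or →] (a | (a & c))  →  a;  E1 = ((1 | (a | (a & a))) ^ (a | c))
3. [absorb_or →] (a | (a & a))  →  a;  E1 = ((1 | a) ^ (a | c))
4. [xor_comm →] ((1 | a) ^ (a | c))  →  ((a | c) ^ (1 | a))
5. [absorb_or ←] 1  →  (1 | (1 & a));  E1 = ((a | c) ^ ((1 | (1 & a)) | a))
6. [absorb_or ←] a  →  (a | (a & 1));  E1 = ((a | c) ^ ((1 | (1 & (a | (a & 1)))) | a))
7. [absorb_or ←] a  →  (a | (a & b));  this is E2

YES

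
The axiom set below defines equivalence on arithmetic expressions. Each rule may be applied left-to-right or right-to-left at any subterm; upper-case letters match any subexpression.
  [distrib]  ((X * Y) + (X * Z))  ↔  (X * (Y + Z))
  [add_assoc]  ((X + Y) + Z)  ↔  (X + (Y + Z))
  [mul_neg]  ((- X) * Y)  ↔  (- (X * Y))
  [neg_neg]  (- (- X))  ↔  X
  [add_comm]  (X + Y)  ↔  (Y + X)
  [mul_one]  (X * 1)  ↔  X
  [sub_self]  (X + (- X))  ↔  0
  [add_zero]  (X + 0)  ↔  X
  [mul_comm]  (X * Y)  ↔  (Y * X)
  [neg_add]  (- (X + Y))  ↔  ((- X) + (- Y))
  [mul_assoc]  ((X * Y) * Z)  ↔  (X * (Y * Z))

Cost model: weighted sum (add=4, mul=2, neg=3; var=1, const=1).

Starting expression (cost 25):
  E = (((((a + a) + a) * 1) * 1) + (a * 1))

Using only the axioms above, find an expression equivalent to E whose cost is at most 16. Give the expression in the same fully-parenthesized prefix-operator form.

((a + a) + (a + a))   [cost 16]

step 1: mul_one (→) rewrites (((a + a) + a) * 1) into ((a + a) + a), now ((((a + a) + a) * 1) + (a * 1))
step 2: mul_one (→) rewrites (((a + a) + a) * 1) into ((a + a) + a), now (((a + a) + a) + (a * 1))
step 3: add_assoc (→) rewrites (((a + a) + a) + (a * 1)) into ((a + a) + (a + (a * 1)))
step 4: mul_one (→) rewrites (a * 1) into a, reaching cost 16 (bound 16)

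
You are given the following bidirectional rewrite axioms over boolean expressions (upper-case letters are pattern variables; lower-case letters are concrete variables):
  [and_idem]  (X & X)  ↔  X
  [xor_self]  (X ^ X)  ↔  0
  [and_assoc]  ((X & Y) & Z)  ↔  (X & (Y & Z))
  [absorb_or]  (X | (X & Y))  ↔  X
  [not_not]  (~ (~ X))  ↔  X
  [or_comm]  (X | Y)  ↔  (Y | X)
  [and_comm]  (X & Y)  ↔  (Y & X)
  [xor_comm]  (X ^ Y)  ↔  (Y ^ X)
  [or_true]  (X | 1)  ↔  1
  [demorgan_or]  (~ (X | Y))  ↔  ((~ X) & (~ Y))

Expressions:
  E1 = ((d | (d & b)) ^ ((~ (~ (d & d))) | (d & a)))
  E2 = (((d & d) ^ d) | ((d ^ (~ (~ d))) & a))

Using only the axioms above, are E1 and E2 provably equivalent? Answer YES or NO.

step 1: and_idem (→) rewrites (d & d) into d, now ((d | (d & b)) ^ ((~ (~ d)) | (d & a)))
step 2: absorb_or (→) rewrites (d | (d & b)) into d, now (d ^ ((~ (~ d)) | (d & a)))
step 3: not_not (→) rewrites (~ (~ d)) into d, now (d ^ (d | (d & a)))
step 4: absorb_or (→) rewrites (d | (d & a)) into d, now (d ^ d)
step 5: absorb_or (←) rewrites (d ^ d) into ((d ^ d) | ((d ^ d) & a))
step 6: not_not (←) rewrites d into (~ (~ d)), now ((d ^ d) | ((d ^ (~ (~ d))) & a))
step 7: and_idem (←) rewrites d into (d & d), which is E2

YES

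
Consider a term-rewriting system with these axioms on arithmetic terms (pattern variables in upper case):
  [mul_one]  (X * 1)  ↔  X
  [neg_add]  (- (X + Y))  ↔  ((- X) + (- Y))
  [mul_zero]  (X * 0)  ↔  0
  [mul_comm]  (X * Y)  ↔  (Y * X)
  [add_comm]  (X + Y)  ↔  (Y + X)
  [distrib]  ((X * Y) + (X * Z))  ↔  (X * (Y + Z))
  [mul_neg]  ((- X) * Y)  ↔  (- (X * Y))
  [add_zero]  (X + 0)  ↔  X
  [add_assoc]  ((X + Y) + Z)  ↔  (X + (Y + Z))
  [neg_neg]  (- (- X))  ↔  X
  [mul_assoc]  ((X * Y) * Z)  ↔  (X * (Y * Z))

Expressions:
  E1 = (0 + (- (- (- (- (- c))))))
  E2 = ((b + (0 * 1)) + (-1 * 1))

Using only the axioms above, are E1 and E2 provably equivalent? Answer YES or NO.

NO

All listed rules preserve value, hence provable equivalence implies equal values everywhere; look for a separating assignment.
b=0, c=0 gives E1 ↦ 0, E2 ↦ -1; values differ ⇒ not provably equivalent.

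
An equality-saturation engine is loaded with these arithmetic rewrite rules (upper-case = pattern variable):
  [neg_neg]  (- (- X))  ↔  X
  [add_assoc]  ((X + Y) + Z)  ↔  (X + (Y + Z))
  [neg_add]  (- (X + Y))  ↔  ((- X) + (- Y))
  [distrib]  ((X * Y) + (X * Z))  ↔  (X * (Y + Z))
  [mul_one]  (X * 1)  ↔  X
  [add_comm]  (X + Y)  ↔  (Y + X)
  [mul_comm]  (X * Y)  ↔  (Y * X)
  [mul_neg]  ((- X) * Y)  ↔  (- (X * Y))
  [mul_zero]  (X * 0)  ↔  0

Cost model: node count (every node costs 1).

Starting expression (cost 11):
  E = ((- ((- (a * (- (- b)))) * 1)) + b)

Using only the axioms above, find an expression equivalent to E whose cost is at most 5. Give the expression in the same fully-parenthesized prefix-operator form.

(1) (- (- b))  =[neg_neg →]=  b    ⊢ ((- ((- (a * b)) * 1)) + b)
(2) ((- (a * b)) * 1)  =[mul_one →]=  (- (a * b))    ⊢ ((- (- (a * b))) + b)
(3) (- (- (a * b)))  =[neg_neg →]=  (a * b)    ⊢ cost 5, within 5

((a * b) + b)   [cost 5]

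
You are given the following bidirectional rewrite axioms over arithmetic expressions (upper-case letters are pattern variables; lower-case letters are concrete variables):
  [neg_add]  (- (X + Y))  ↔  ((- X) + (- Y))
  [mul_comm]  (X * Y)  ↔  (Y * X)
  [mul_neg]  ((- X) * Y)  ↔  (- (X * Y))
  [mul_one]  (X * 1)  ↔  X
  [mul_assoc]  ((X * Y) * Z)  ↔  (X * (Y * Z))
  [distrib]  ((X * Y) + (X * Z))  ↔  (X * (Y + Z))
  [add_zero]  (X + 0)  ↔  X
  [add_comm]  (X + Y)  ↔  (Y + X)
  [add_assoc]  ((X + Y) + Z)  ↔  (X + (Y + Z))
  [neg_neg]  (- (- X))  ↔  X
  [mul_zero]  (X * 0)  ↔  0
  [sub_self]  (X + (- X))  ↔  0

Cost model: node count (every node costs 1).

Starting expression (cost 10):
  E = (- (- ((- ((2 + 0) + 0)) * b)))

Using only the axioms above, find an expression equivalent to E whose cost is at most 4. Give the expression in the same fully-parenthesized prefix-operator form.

1. [add_zero →] (2 + 0)  →  2;  E = (- (- ((- (2 + 0)) * b)))
2. [neg_neg →] (- (- ((- (2 + 0)) * b)))  →  ((- (2 + 0)) * b)
3. [add_zero →] (2 + 0)  →  2;  cost 4 ≤ 4, done

((- 2) * b)   [cost 4]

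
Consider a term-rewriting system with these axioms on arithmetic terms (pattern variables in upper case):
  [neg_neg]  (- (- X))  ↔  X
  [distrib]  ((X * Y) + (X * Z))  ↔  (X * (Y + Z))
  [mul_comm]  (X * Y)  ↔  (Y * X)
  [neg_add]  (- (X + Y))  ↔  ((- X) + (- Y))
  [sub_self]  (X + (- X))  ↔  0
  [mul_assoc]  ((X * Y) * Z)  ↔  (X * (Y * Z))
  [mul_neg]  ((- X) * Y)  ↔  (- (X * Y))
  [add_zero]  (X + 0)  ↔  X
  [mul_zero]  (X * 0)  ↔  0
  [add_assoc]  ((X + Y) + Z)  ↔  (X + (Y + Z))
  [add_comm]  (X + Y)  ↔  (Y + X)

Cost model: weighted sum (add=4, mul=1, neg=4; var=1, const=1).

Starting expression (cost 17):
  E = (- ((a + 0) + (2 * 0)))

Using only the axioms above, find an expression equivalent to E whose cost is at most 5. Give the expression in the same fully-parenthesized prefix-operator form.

(- a)   [cost 5]

(1) (a + 0)  =[add_zero →]=  a    ⊢ (- (a + (2 * 0)))
(2) (2 * 0)  =[mul_zero →]=  0    ⊢ (- (a + 0))
(3) (a + 0)  =[add_zero →]=  a    ⊢ cost 5, within 5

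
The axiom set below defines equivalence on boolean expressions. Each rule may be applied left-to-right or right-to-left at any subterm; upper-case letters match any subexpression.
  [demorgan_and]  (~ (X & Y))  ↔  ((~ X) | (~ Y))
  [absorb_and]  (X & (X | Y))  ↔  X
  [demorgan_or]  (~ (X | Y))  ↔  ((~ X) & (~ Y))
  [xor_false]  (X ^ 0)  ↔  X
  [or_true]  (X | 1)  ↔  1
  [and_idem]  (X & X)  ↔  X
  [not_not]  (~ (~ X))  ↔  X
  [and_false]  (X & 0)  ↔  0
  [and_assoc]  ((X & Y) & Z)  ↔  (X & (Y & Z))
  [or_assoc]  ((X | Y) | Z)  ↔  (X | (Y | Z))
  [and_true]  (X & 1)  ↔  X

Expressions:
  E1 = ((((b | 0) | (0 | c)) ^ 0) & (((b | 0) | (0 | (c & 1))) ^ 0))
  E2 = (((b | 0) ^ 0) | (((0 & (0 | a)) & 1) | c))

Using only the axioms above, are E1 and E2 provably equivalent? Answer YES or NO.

(1) (c & 1)  =[and_true →]=  c    ⊢ ((((b | 0) | (0 | c)) ^ 0) & (((b | 0) | (0 | c)) ^ 0))
(2) ((((b | 0) | (0 | c)) ^ 0) & (((b | 0) | (0 | c)) ^ 0))  =[and_idem →]=  (((b | 0) | (0 | c)) ^ 0)
(3) (((b | 0) | (0 | c)) ^ 0)  =[xor_false →]=  ((b | 0) | (0 | c))
(4) (b | 0)  =[xor_false ←]=  ((b | 0) ^ 0)    ⊢ (((b | 0) ^ 0) | (0 | c))
(5) 0  =[and_true ←]=  (0 & 1)    ⊢ (((b | 0) ^ 0) | ((0 & 1) | c))
(6) 0  =[absorb_and ←]=  (0 & (0 | a))    ⊢ E2

YES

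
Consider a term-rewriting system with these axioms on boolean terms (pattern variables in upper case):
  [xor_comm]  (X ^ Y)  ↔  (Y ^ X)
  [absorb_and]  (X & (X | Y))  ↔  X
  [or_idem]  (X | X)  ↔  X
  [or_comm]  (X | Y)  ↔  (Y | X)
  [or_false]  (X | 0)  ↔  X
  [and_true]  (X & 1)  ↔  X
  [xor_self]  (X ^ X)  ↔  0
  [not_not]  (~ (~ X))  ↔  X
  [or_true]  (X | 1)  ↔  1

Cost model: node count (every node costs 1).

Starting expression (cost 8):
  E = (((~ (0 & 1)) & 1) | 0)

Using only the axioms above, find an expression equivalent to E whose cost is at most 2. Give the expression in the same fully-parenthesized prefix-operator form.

(1) (0 & 1)  =[and_true →]=  0    ⊢ (((~ 0) & 1) | 0)
(2) ((~ 0) & 1)  =[and_true →]=  (~ 0)    ⊢ ((~ 0) | 0)
(3) ((~ 0) | 0)  =[or_false →]=  (~ 0)    ⊢ cost 2, within 2

(~ 0)   [cost 2]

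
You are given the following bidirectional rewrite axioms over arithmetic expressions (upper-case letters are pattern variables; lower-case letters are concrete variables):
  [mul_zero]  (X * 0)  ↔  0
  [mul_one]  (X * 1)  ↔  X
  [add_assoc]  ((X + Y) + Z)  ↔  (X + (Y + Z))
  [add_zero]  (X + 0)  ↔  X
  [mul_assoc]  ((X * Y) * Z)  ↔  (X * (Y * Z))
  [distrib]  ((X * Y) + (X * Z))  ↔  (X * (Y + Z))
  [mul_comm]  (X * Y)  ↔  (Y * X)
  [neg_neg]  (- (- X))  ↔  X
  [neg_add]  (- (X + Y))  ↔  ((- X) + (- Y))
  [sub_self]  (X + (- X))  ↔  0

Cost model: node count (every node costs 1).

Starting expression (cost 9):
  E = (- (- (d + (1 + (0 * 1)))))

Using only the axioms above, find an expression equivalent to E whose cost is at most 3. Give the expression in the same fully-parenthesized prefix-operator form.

(d + 1)   [cost 3]

(1) (0 * 1)  =[mul_one →]=  0    ⊢ (- (- (d + (1 + 0))))
(2) (1 + 0)  =[add_zero →]=  1    ⊢ (- (- (d + 1)))
(3) (- (- (d + 1)))  =[neg_neg →]=  (d + 1)    ⊢ cost 3, within 3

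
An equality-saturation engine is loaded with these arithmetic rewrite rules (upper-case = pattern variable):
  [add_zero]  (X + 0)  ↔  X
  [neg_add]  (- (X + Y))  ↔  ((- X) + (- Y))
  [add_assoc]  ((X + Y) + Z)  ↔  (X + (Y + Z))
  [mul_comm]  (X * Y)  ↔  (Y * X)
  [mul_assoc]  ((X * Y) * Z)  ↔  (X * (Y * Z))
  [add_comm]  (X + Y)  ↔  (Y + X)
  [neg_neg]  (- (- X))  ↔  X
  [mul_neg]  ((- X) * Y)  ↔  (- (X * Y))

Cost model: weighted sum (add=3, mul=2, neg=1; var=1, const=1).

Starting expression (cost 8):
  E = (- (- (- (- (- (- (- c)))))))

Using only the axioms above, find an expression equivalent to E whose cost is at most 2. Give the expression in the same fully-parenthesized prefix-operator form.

(- c)   [cost 2]

(1) (- (- (- (- (- (- c))))))  =[neg_neg →]=  (- (- (- (- c))))    ⊢ (- (- (- (- (- c)))))
(2) (- (- c))  =[neg_neg →]=  c    ⊢ (- (- (- c)))
(3) (- (- c))  =[neg_neg →]=  c    ⊢ cost 2, within 2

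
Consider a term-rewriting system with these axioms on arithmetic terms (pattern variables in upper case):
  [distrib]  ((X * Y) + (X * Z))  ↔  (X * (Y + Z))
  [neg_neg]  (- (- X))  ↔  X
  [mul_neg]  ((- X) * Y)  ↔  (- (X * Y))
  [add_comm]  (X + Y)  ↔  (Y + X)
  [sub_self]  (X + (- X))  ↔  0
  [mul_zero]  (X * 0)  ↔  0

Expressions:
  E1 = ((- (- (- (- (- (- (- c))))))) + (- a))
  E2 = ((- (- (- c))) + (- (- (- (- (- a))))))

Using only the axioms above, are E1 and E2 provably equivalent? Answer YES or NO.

step 1: neg_neg (→) rewrites (- (- (- (- (- (- (- c))))))) into (- (- (- (- (- c))))), now ((- (- (- (- (- c))))) + (- a))
step 2: neg_neg (→) rewrites (- (- (- (- (- c))))) into (- (- (- c))), now ((- (- (- c))) + (- a))
step 3: neg_neg (→) rewrites (- (- (- c))) into (- c), now ((- c) + (- a))
step 4: neg_neg (←) rewrites (- a) into (- (- (- a))), now ((- c) + (- (- (- a))))
step 5: neg_neg (←) rewrites (- (- (- a))) into (- (- (- (- (- a))))), now ((- c) + (- (- (- (- (- a))))))
step 6: neg_neg (←) rewrites c into (- (- c)), which is E2

YES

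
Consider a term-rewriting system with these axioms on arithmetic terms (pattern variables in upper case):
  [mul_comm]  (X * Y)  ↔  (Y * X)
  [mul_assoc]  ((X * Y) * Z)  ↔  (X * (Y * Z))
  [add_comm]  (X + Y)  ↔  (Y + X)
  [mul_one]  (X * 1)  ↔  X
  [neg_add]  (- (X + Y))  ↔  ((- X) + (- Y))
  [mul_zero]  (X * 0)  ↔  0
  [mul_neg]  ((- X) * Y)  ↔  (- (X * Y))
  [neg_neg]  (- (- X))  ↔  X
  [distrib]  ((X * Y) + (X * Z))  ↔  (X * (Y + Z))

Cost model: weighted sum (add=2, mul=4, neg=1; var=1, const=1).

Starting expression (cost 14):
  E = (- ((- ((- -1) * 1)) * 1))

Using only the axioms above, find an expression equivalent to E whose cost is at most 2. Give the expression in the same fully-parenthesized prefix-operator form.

(1) ((- ((- -1) * 1)) * 1)  =[mul_one →]=  (- ((- -1) * 1))    ⊢ (- (- ((- -1) * 1)))
(2) (- (- ((- -1) * 1)))  =[neg_neg →]=  ((- -1) * 1)
(3) ((- -1) * 1)  =[mul_one →]=  (- -1)    ⊢ cost 2, within 2

(- -1)   [cost 2]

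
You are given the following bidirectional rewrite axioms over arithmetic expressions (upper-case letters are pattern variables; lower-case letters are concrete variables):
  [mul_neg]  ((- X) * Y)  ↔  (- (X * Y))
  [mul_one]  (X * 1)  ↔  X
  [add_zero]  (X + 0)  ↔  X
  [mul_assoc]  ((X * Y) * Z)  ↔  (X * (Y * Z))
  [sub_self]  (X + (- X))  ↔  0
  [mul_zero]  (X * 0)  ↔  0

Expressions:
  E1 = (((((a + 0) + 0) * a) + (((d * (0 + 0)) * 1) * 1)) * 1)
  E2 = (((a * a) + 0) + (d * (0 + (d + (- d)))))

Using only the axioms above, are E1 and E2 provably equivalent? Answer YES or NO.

YES

step 1: mul_one (→) rewrites (((d * (0 + 0)) * 1) * 1) into ((d * (0 + 0)) * 1), now (((((a + 0) + 0) * a) + ((d * (0 + 0)) * 1)) * 1)
step 2: add_zero (→) rewrites (0 + 0) into 0, now (((((a + 0) + 0) * a) + ((d * 0) * 1)) * 1)
step 3: add_zero (→) rewrites (a + 0) into a, now ((((a + 0) * a) + ((d * 0) * 1)) * 1)
step 4: add_zero (→) rewrites (a + 0) into a, now (((a * a) + ((d * 0) * 1)) * 1)
step 5: mul_one (→) rewrites (((a * a) + ((d * 0) * 1)) * 1) into ((a * a) + ((d * 0) * 1))
step 6: mul_one (→) rewrites ((d * 0) * 1) into (d * 0), now ((a * a) + (d * 0))
step 7: add_zero (←) rewrites (a * a) into ((a * a) + 0), now (((a * a) + 0) + (d * 0))
step 8: add_zero (←) rewrites 0 into (0 + 0), now (((a * a) + 0) + (d * (0 + 0)))
step 9: sub_self (←) rewrites 0 into (d + (- d)), which is E2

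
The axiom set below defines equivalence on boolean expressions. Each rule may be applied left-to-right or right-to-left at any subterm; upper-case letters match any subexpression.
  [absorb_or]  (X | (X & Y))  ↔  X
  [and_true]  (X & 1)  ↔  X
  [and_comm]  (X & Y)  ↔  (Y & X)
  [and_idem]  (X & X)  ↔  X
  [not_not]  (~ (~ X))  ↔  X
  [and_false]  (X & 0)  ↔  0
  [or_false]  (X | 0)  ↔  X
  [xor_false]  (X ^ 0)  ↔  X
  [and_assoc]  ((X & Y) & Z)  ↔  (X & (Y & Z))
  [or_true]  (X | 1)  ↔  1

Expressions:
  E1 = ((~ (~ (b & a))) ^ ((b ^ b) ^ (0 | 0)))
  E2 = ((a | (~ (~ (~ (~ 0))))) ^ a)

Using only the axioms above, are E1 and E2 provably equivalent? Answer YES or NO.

NO

Every axiom is a valid identity, so a rewrite proof would force E1 and E2 to agree under every assignment.
At a=1, b=1: E1 = 1 but E2 = 0; they differ, so no derivation exists.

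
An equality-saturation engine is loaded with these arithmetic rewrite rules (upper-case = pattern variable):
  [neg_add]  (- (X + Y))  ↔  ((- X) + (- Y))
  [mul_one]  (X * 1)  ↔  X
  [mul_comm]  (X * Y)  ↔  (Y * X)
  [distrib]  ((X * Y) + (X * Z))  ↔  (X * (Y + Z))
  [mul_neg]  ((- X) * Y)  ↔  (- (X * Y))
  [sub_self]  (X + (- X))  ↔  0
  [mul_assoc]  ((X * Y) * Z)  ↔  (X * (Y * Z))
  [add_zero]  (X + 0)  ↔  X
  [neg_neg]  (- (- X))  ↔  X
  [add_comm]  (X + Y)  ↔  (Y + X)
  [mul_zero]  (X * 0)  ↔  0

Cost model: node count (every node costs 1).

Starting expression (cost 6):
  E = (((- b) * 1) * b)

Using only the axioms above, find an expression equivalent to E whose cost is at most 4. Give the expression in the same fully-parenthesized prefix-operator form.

((- b) * b)   [cost 4]

1. [mul_one →] ((- b) * 1)  →  (- b);  cost 4 ≤ 4, done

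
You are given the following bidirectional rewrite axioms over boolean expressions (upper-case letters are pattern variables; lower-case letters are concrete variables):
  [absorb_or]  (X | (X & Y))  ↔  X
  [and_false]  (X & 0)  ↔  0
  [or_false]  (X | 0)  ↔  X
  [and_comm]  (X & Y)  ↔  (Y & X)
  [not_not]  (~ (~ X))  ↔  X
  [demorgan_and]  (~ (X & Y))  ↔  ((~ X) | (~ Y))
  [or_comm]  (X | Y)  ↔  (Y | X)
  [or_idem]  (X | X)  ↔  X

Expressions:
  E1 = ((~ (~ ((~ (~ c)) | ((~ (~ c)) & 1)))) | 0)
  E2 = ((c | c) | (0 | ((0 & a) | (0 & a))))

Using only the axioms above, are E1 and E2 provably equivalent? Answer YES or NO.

1. [absorb_or →] ((~ (~ c)) | ((~ (~ c)) & 1))  →  (~ (~ c));  E1 = ((~ (~ (~ (~ c)))) | 0)
2. [not_not →] (~ (~ (~ c)))  →  (~ c);  E1 = ((~ (~ c)) | 0)
3. [not_not →] (~ (~ c))  →  c;  E1 = (c | 0)
4. [absorb_or ←] 0  →  (0 | (0 & a));  E1 = (c | (0 | (0 & a)))
5. [or_idem ←] c  →  (c | c);  E1 = ((c | c) | (0 | (0 & a)))
6. [or_idem ←] (0 & a)  →  ((0 & a) | (0 & a));  this is E2

YES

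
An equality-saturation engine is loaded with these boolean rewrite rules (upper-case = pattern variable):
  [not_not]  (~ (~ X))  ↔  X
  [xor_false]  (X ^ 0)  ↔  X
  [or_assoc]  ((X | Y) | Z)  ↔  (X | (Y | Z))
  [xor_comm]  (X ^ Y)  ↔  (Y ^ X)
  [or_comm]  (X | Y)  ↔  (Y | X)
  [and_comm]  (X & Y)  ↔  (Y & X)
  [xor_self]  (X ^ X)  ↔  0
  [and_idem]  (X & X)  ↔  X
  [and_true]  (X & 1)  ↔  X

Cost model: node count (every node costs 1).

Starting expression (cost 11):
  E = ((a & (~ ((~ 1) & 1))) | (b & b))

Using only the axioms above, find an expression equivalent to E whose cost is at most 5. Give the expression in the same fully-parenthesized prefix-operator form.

(1) ((~ 1) & 1)  =[and_true →]=  (~ 1)    ⊢ ((a & (~ (~ 1))) | (b & b))
(2) (~ (~ 1))  =[not_not →]=  1    ⊢ ((a & 1) | (b & b))
(3) (a & 1)  =[and_true →]=  a    ⊢ cost 5, within 5

(a | (b & b))   [cost 5]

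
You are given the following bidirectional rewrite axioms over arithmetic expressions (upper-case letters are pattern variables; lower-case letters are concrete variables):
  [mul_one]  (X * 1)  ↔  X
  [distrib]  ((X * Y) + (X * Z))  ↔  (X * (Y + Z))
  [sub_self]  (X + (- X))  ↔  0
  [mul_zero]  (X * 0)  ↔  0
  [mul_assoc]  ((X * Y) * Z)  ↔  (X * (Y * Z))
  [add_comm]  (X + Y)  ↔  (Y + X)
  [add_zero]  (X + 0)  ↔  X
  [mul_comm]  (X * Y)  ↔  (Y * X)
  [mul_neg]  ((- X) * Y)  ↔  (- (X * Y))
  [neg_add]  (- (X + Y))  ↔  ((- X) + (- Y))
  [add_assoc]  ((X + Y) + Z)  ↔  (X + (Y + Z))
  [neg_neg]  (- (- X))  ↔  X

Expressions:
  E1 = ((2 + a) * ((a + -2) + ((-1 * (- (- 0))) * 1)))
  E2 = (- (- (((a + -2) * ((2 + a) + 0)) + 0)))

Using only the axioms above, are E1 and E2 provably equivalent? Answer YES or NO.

YES

step 1: neg_neg (→) rewrites (- (- 0)) into 0, now ((2 + a) * ((a + -2) + ((-1 * 0) * 1)))
step 2: mul_zero (→) rewrites (-1 * 0) into 0, now ((2 + a) * ((a + -2) + (0 * 1)))
step 3: mul_one (→) rewrites (0 * 1) into 0, now ((2 + a) * ((a + -2) + 0))
step 4: add_zero (→) rewrites ((a + -2) + 0) into (a + -2), now ((2 + a) * (a + -2))
step 5: mul_comm (→) rewrites ((2 + a) * (a + -2)) into ((a + -2) * (2 + a))
step 6: add_zero (←) rewrites (2 + a) into ((2 + a) + 0), now ((a + -2) * ((2 + a) + 0))
step 7: add_zero (←) rewrites ((a + -2) * ((2 + a) + 0)) into (((a + -2) * ((2 + a) + 0)) + 0)
step 8: neg_neg (←) rewrites (((a + -2) * ((2 + a) + 0)) + 0) into (- (- (((a + -2) * ((2 + a) + 0)) + 0))), which is E2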